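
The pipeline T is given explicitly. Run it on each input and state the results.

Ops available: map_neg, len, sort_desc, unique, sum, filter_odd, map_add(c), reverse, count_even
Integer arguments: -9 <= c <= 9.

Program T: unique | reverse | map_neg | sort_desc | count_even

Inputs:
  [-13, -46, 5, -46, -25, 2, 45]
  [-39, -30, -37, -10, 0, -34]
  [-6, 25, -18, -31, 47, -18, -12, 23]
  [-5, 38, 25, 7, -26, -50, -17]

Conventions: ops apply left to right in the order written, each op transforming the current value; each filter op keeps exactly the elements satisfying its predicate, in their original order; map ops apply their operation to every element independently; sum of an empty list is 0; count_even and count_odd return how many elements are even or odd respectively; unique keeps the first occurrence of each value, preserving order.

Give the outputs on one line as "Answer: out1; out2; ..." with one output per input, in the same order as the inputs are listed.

Execution, op by op:
  [-13, -46, 5, -46, -25, 2, 45] -> [-13, -46, 5, -25, 2, 45] -> [45, 2, -25, 5, -46, -13] -> [-45, -2, 25, -5, 46, 13] -> [46, 25, 13, -2, -5, -45] -> 2
  [-39, -30, -37, -10, 0, -34] -> [-39, -30, -37, -10, 0, -34] -> [-34, 0, -10, -37, -30, -39] -> [34, 0, 10, 37, 30, 39] -> [39, 37, 34, 30, 10, 0] -> 4
  [-6, 25, -18, -31, 47, -18, -12, 23] -> [-6, 25, -18, -31, 47, -12, 23] -> [23, -12, 47, -31, -18, 25, -6] -> [-23, 12, -47, 31, 18, -25, 6] -> [31, 18, 12, 6, -23, -25, -47] -> 3
  [-5, 38, 25, 7, -26, -50, -17] -> [-5, 38, 25, 7, -26, -50, -17] -> [-17, -50, -26, 7, 25, 38, -5] -> [17, 50, 26, -7, -25, -38, 5] -> [50, 26, 17, 5, -7, -25, -38] -> 3

2; 4; 3; 3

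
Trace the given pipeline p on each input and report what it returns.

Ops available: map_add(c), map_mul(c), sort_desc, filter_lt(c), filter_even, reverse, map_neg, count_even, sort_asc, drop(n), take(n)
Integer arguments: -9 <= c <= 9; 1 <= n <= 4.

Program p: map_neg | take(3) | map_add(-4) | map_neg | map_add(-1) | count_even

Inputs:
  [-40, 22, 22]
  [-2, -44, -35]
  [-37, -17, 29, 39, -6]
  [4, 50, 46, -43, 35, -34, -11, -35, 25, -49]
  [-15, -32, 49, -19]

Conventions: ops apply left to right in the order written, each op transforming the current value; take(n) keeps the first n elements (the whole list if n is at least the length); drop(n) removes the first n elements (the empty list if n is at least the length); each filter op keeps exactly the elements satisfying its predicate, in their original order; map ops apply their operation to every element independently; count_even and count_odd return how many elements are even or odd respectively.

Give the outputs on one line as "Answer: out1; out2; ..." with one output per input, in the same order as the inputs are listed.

0; 1; 3; 0; 2

Execution, op by op:
  [-40, 22, 22] -> [40, -22, -22] -> [40, -22, -22] -> [36, -26, -26] -> [-36, 26, 26] -> [-37, 25, 25] -> 0
  [-2, -44, -35] -> [2, 44, 35] -> [2, 44, 35] -> [-2, 40, 31] -> [2, -40, -31] -> [1, -41, -32] -> 1
  [-37, -17, 29, 39, -6] -> [37, 17, -29, -39, 6] -> [37, 17, -29] -> [33, 13, -33] -> [-33, -13, 33] -> [-34, -14, 32] -> 3
  [4, 50, 46, -43, 35, -34, -11, -35, 25, -49] -> [-4, -50, -46, 43, -35, 34, 11, 35, -25, 49] -> [-4, -50, -46] -> [-8, -54, -50] -> [8, 54, 50] -> [7, 53, 49] -> 0
  [-15, -32, 49, -19] -> [15, 32, -49, 19] -> [15, 32, -49] -> [11, 28, -53] -> [-11, -28, 53] -> [-12, -29, 52] -> 2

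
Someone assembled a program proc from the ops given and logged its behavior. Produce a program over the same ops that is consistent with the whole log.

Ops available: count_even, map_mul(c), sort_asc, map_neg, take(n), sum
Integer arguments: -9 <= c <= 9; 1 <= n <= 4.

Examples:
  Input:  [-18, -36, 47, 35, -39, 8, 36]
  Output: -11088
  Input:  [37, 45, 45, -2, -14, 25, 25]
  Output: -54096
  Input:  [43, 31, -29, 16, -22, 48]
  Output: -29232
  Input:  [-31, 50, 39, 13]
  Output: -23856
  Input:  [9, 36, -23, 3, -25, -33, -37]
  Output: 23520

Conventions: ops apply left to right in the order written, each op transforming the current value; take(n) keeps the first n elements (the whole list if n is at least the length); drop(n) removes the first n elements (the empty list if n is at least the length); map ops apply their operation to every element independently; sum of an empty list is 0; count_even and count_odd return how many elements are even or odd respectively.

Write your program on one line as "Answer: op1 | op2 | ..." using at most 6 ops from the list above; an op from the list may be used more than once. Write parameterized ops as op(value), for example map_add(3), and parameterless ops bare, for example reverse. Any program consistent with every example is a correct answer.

map_mul(7) | map_mul(-6) | map_neg | map_mul(-8) | sort_asc | sum

Check, running the answer program on each example:
  [-18, -36, 47, 35, -39, 8, 36] -> [-126, -252, 329, 245, -273, 56, 252] -> [756, 1512, -1974, -1470, 1638, -336, -1512] -> [-756, -1512, 1974, 1470, -1638, 336, 1512] -> [6048, 12096, -15792, -11760, 13104, -2688, -12096] -> [-15792, -12096, -11760, -2688, 6048, 12096, 13104] -> -11088
  [37, 45, 45, -2, -14, 25, 25] -> [259, 315, 315, -14, -98, 175, 175] -> [-1554, -1890, -1890, 84, 588, -1050, -1050] -> [1554, 1890, 1890, -84, -588, 1050, 1050] -> [-12432, -15120, -15120, 672, 4704, -8400, -8400] -> [-15120, -15120, -12432, -8400, -8400, 672, 4704] -> -54096
  [43, 31, -29, 16, -22, 48] -> [301, 217, -203, 112, -154, 336] -> [-1806, -1302, 1218, -672, 924, -2016] -> [1806, 1302, -1218, 672, -924, 2016] -> [-14448, -10416, 9744, -5376, 7392, -16128] -> [-16128, -14448, -10416, -5376, 7392, 9744] -> -29232
  [-31, 50, 39, 13] -> [-217, 350, 273, 91] -> [1302, -2100, -1638, -546] -> [-1302, 2100, 1638, 546] -> [10416, -16800, -13104, -4368] -> [-16800, -13104, -4368, 10416] -> -23856
  [9, 36, -23, 3, -25, -33, -37] -> [63, 252, -161, 21, -175, -231, -259] -> [-378, -1512, 966, -126, 1050, 1386, 1554] -> [378, 1512, -966, 126, -1050, -1386, -1554] -> [-3024, -12096, 7728, -1008, 8400, 11088, 12432] -> [-12096, -3024, -1008, 7728, 8400, 11088, 12432] -> 23520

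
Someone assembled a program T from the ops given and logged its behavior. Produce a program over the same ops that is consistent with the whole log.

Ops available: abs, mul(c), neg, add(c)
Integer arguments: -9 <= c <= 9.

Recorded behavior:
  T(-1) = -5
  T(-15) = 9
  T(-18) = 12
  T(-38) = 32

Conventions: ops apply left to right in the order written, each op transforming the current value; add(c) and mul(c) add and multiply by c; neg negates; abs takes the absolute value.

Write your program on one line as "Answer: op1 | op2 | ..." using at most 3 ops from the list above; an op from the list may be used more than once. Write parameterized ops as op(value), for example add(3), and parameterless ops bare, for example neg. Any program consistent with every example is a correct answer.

add(5) | add(1) | neg

Check, running the answer program on each example:
  -1 -> 4 -> 5 -> -5
  -15 -> -10 -> -9 -> 9
  -18 -> -13 -> -12 -> 12
  -38 -> -33 -> -32 -> 32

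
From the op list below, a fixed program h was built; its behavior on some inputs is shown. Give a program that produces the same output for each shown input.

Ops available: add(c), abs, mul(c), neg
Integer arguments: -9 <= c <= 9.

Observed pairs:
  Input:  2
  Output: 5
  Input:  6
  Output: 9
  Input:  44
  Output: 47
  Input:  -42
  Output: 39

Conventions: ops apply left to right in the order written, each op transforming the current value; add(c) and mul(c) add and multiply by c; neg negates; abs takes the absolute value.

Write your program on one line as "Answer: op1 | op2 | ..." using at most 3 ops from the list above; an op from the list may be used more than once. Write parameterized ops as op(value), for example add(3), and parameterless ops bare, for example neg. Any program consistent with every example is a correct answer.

add(3) | abs

Check, running the answer program on each example:
  2 -> 5 -> 5
  6 -> 9 -> 9
  44 -> 47 -> 47
  -42 -> -39 -> 39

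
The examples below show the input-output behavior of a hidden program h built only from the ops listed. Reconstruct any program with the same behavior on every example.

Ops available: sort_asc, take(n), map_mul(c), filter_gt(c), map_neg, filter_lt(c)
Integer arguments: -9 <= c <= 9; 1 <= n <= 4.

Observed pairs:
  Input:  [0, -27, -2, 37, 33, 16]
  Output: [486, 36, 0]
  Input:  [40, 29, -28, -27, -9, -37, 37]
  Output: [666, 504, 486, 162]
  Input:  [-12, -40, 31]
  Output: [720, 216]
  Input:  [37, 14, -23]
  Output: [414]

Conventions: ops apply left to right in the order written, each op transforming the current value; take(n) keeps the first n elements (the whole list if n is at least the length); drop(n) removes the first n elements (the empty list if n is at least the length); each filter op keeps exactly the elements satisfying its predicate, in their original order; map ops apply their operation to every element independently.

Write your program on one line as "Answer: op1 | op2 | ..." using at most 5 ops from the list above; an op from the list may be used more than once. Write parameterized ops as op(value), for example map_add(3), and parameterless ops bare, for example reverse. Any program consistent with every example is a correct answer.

map_mul(-3) | map_neg | sort_asc | map_mul(-6) | filter_gt(-6)

Check, running the answer program on each example:
  [0, -27, -2, 37, 33, 16] -> [0, 81, 6, -111, -99, -48] -> [0, -81, -6, 111, 99, 48] -> [-81, -6, 0, 48, 99, 111] -> [486, 36, 0, -288, -594, -666] -> [486, 36, 0]
  [40, 29, -28, -27, -9, -37, 37] -> [-120, -87, 84, 81, 27, 111, -111] -> [120, 87, -84, -81, -27, -111, 111] -> [-111, -84, -81, -27, 87, 111, 120] -> [666, 504, 486, 162, -522, -666, -720] -> [666, 504, 486, 162]
  [-12, -40, 31] -> [36, 120, -93] -> [-36, -120, 93] -> [-120, -36, 93] -> [720, 216, -558] -> [720, 216]
  [37, 14, -23] -> [-111, -42, 69] -> [111, 42, -69] -> [-69, 42, 111] -> [414, -252, -666] -> [414]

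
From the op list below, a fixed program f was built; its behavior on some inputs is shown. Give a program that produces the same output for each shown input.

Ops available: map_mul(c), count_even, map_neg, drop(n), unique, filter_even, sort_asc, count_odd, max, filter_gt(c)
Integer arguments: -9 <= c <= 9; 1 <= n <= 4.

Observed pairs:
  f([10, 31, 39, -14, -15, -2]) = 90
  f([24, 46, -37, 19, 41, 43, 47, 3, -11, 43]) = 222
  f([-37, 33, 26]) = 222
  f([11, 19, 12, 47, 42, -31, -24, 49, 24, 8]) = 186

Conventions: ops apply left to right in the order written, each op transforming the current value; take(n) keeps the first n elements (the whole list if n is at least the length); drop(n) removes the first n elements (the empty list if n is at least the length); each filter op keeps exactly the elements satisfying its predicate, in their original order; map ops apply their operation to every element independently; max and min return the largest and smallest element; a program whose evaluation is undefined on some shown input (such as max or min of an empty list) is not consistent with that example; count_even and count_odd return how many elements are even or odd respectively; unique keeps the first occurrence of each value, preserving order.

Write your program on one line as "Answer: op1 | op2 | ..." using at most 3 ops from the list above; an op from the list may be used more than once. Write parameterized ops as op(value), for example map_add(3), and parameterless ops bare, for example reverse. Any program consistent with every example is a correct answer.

map_mul(-6) | max

Check, running the answer program on each example:
  [10, 31, 39, -14, -15, -2] -> [-60, -186, -234, 84, 90, 12] -> 90
  [24, 46, -37, 19, 41, 43, 47, 3, -11, 43] -> [-144, -276, 222, -114, -246, -258, -282, -18, 66, -258] -> 222
  [-37, 33, 26] -> [222, -198, -156] -> 222
  [11, 19, 12, 47, 42, -31, -24, 49, 24, 8] -> [-66, -114, -72, -282, -252, 186, 144, -294, -144, -48] -> 186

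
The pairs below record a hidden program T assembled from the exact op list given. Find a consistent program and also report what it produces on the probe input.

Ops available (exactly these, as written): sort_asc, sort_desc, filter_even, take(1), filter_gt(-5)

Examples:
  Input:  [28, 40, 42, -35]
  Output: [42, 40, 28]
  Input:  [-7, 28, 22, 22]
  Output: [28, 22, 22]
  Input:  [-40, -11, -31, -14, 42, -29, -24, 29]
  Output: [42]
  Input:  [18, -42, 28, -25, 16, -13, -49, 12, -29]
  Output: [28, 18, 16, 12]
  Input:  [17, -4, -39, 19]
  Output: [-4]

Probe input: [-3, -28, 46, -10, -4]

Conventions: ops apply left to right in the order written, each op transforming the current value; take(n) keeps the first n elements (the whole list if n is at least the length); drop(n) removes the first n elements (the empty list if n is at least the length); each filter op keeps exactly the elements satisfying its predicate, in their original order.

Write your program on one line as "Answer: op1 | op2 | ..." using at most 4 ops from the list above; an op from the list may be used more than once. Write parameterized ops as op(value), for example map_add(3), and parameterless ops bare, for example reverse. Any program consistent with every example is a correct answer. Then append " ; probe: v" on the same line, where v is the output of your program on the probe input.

filter_even | sort_desc | filter_gt(-5) ; probe: [46, -4]

Check, running the answer program on each example:
  [28, 40, 42, -35] -> [28, 40, 42] -> [42, 40, 28] -> [42, 40, 28]
  [-7, 28, 22, 22] -> [28, 22, 22] -> [28, 22, 22] -> [28, 22, 22]
  [-40, -11, -31, -14, 42, -29, -24, 29] -> [-40, -14, 42, -24] -> [42, -14, -24, -40] -> [42]
  [18, -42, 28, -25, 16, -13, -49, 12, -29] -> [18, -42, 28, 16, 12] -> [28, 18, 16, 12, -42] -> [28, 18, 16, 12]
  [17, -4, -39, 19] -> [-4] -> [-4] -> [-4]
  probe: [-3, -28, 46, -10, -4] -> [-28, 46, -10, -4] -> [46, -4, -10, -28] -> [46, -4]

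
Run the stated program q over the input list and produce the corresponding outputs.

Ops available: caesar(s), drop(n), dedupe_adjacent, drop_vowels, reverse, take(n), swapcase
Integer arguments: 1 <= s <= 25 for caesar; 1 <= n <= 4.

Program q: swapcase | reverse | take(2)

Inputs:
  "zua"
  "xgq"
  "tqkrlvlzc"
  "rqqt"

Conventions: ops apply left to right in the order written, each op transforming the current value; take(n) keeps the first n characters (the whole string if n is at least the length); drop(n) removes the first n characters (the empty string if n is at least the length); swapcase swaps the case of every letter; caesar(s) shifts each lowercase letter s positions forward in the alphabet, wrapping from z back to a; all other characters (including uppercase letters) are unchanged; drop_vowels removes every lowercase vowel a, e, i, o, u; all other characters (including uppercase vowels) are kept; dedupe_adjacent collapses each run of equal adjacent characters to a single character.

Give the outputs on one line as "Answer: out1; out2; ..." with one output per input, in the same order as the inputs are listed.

"AU"; "QG"; "CZ"; "TQ"

Execution, op by op:
  "zua" -> "ZUA" -> "AUZ" -> "AU"
  "xgq" -> "XGQ" -> "QGX" -> "QG"
  "tqkrlvlzc" -> "TQKRLVLZC" -> "CZLVLRKQT" -> "CZ"
  "rqqt" -> "RQQT" -> "TQQR" -> "TQ"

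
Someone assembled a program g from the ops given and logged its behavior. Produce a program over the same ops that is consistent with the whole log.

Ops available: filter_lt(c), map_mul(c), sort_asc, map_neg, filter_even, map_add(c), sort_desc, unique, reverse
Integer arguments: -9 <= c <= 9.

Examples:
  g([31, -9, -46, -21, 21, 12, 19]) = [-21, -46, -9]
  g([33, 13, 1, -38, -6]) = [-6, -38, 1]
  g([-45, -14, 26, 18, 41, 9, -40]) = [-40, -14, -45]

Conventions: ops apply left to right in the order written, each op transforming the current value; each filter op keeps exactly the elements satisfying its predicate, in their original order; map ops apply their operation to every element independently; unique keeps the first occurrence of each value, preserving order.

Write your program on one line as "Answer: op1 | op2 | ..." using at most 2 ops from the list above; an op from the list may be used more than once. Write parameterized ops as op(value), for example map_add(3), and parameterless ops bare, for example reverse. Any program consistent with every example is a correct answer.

filter_lt(5) | reverse

Check, running the answer program on each example:
  [31, -9, -46, -21, 21, 12, 19] -> [-9, -46, -21] -> [-21, -46, -9]
  [33, 13, 1, -38, -6] -> [1, -38, -6] -> [-6, -38, 1]
  [-45, -14, 26, 18, 41, 9, -40] -> [-45, -14, -40] -> [-40, -14, -45]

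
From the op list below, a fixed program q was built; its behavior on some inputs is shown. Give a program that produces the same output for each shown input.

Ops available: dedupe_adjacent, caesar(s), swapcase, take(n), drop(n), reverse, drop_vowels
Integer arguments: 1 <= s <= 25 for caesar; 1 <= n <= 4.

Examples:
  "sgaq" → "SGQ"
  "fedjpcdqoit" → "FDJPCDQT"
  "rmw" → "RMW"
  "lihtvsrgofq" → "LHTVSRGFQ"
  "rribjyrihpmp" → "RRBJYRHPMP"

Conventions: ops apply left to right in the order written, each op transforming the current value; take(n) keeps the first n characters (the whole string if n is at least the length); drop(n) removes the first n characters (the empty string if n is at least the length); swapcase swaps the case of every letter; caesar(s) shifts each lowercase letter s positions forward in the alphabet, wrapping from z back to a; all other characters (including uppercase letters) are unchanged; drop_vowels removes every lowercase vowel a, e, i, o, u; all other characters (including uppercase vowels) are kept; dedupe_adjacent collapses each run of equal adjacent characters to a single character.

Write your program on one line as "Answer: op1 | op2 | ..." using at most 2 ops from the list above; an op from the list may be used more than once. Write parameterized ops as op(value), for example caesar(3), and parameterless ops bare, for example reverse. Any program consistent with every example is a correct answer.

drop_vowels | swapcase

Check, running the answer program on each example:
  "sgaq" -> "sgq" -> "SGQ"
  "fedjpcdqoit" -> "fdjpcdqt" -> "FDJPCDQT"
  "rmw" -> "rmw" -> "RMW"
  "lihtvsrgofq" -> "lhtvsrgfq" -> "LHTVSRGFQ"
  "rribjyrihpmp" -> "rrbjyrhpmp" -> "RRBJYRHPMP"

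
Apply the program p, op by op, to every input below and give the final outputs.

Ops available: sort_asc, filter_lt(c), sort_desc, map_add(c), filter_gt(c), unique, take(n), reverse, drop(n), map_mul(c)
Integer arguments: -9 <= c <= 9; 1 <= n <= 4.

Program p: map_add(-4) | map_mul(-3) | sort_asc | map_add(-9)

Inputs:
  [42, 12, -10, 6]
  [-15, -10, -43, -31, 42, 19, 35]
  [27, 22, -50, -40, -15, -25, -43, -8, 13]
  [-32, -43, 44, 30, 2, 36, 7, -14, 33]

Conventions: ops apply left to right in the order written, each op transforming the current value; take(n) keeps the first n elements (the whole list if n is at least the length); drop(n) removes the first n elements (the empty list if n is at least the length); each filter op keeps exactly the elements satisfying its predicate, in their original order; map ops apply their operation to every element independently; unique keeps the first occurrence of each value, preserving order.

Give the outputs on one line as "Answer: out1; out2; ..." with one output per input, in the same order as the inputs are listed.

[-123, -33, -15, 33]; [-123, -102, -54, 33, 48, 96, 132]; [-78, -63, -36, 27, 48, 78, 123, 132, 153]; [-129, -105, -96, -87, -18, -3, 45, 99, 132]

Execution, op by op:
  [42, 12, -10, 6] -> [38, 8, -14, 2] -> [-114, -24, 42, -6] -> [-114, -24, -6, 42] -> [-123, -33, -15, 33]
  [-15, -10, -43, -31, 42, 19, 35] -> [-19, -14, -47, -35, 38, 15, 31] -> [57, 42, 141, 105, -114, -45, -93] -> [-114, -93, -45, 42, 57, 105, 141] -> [-123, -102, -54, 33, 48, 96, 132]
  [27, 22, -50, -40, -15, -25, -43, -8, 13] -> [23, 18, -54, -44, -19, -29, -47, -12, 9] -> [-69, -54, 162, 132, 57, 87, 141, 36, -27] -> [-69, -54, -27, 36, 57, 87, 132, 141, 162] -> [-78, -63, -36, 27, 48, 78, 123, 132, 153]
  [-32, -43, 44, 30, 2, 36, 7, -14, 33] -> [-36, -47, 40, 26, -2, 32, 3, -18, 29] -> [108, 141, -120, -78, 6, -96, -9, 54, -87] -> [-120, -96, -87, -78, -9, 6, 54, 108, 141] -> [-129, -105, -96, -87, -18, -3, 45, 99, 132]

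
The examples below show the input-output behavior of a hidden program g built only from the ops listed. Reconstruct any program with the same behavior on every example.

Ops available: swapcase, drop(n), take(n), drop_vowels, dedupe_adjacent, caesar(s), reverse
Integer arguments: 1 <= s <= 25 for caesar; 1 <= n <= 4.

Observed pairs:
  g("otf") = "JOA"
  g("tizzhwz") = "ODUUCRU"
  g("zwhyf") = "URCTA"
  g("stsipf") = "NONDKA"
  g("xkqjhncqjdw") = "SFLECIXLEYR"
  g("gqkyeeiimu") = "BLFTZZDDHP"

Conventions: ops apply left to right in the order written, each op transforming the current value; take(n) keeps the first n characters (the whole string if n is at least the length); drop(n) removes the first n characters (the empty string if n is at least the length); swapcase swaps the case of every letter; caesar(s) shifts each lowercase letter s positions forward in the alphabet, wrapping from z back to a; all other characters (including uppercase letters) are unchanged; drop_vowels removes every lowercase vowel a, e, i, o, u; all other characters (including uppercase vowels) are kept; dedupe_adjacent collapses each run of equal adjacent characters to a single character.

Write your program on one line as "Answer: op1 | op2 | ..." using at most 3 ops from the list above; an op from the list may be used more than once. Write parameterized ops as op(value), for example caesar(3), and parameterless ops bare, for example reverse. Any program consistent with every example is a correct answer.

caesar(21) | swapcase

Check, running the answer program on each example:
  "otf" -> "joa" -> "JOA"
  "tizzhwz" -> "oduucru" -> "ODUUCRU"
  "zwhyf" -> "urcta" -> "URCTA"
  "stsipf" -> "nondka" -> "NONDKA"
  "xkqjhncqjdw" -> "sflecixleyr" -> "SFLECIXLEYR"
  "gqkyeeiimu" -> "blftzzddhp" -> "BLFTZZDDHP"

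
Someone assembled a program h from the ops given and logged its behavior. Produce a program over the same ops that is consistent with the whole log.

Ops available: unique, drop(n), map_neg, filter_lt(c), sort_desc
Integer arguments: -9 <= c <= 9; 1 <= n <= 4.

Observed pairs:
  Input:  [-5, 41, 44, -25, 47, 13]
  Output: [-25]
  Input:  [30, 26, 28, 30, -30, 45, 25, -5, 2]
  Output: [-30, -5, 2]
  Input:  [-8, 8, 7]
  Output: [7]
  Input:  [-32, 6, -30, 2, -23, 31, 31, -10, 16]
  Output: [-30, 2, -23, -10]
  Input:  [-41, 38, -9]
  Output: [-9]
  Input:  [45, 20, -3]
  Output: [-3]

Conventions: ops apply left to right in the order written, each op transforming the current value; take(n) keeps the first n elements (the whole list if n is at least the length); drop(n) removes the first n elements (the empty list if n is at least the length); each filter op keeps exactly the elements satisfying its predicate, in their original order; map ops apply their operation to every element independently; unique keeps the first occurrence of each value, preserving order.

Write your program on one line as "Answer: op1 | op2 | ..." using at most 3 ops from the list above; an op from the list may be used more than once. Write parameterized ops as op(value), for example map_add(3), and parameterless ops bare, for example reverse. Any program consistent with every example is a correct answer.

drop(2) | filter_lt(9)

Check, running the answer program on each example:
  [-5, 41, 44, -25, 47, 13] -> [44, -25, 47, 13] -> [-25]
  [30, 26, 28, 30, -30, 45, 25, -5, 2] -> [28, 30, -30, 45, 25, -5, 2] -> [-30, -5, 2]
  [-8, 8, 7] -> [7] -> [7]
  [-32, 6, -30, 2, -23, 31, 31, -10, 16] -> [-30, 2, -23, 31, 31, -10, 16] -> [-30, 2, -23, -10]
  [-41, 38, -9] -> [-9] -> [-9]
  [45, 20, -3] -> [-3] -> [-3]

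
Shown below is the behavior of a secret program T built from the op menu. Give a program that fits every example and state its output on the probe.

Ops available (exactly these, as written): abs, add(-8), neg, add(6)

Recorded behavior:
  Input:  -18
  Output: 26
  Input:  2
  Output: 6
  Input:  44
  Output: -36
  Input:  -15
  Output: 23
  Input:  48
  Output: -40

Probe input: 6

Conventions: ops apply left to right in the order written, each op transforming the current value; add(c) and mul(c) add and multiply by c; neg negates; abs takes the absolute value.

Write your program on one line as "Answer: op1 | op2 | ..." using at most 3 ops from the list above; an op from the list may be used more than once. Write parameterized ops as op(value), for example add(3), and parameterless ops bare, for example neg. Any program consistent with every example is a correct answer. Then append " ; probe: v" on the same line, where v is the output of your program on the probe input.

add(-8) | neg ; probe: 2

Check, running the answer program on each example:
  -18 -> -26 -> 26
  2 -> -6 -> 6
  44 -> 36 -> -36
  -15 -> -23 -> 23
  48 -> 40 -> -40
  probe: 6 -> -2 -> 2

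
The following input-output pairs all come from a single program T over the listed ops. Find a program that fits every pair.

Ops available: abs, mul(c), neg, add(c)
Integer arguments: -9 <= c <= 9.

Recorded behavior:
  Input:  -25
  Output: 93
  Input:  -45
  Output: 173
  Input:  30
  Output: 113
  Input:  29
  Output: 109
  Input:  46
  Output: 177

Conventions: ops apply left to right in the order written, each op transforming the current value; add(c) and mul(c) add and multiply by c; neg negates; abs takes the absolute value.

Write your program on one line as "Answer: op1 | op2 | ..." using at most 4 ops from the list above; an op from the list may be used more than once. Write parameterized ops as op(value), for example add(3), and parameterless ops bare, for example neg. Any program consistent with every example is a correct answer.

mul(-4) | neg | abs | add(-7)

Check, running the answer program on each example:
  -25 -> 100 -> -100 -> 100 -> 93
  -45 -> 180 -> -180 -> 180 -> 173
  30 -> -120 -> 120 -> 120 -> 113
  29 -> -116 -> 116 -> 116 -> 109
  46 -> -184 -> 184 -> 184 -> 177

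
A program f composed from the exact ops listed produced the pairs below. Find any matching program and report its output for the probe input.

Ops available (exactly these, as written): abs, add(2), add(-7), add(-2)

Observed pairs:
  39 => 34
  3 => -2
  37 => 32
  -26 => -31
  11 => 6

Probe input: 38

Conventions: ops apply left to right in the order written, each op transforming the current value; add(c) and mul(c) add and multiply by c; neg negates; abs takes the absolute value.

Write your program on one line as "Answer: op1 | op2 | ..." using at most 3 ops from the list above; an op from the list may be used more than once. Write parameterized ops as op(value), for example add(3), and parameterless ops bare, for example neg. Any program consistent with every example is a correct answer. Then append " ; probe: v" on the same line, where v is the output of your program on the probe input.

add(-7) | add(2) ; probe: 33

Check, running the answer program on each example:
  39 -> 32 -> 34
  3 -> -4 -> -2
  37 -> 30 -> 32
  -26 -> -33 -> -31
  11 -> 4 -> 6
  probe: 38 -> 31 -> 33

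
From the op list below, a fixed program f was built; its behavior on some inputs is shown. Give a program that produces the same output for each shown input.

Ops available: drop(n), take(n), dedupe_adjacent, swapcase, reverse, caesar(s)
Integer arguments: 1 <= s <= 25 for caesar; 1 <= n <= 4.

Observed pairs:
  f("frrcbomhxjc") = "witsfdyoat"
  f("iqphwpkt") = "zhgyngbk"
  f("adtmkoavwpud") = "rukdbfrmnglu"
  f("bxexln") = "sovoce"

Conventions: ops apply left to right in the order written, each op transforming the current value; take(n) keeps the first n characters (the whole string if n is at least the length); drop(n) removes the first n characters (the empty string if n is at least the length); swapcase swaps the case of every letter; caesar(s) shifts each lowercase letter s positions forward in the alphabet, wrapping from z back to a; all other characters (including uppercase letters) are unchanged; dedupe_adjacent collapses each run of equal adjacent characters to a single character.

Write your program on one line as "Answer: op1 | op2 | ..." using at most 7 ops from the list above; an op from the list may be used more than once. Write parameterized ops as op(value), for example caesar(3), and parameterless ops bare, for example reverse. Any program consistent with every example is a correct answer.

reverse | dedupe_adjacent | caesar(17) | swapcase | reverse | swapcase

Check, running the answer program on each example:
  "frrcbomhxjc" -> "cjxhmobcrrf" -> "cjxhmobcrf" -> "taoydfstiw" -> "TAOYDFSTIW" -> "WITSFDYOAT" -> "witsfdyoat"
  "iqphwpkt" -> "tkpwhpqi" -> "tkpwhpqi" -> "kbgnyghz" -> "KBGNYGHZ" -> "ZHGYNGBK" -> "zhgyngbk"
  "adtmkoavwpud" -> "dupwvaokmtda" -> "dupwvaokmtda" -> "ulgnmrfbdkur" -> "ULGNMRFBDKUR" -> "RUKDBFRMNGLU" -> "rukdbfrmnglu"
  "bxexln" -> "nlxexb" -> "nlxexb" -> "ecovos" -> "ECOVOS" -> "SOVOCE" -> "sovoce"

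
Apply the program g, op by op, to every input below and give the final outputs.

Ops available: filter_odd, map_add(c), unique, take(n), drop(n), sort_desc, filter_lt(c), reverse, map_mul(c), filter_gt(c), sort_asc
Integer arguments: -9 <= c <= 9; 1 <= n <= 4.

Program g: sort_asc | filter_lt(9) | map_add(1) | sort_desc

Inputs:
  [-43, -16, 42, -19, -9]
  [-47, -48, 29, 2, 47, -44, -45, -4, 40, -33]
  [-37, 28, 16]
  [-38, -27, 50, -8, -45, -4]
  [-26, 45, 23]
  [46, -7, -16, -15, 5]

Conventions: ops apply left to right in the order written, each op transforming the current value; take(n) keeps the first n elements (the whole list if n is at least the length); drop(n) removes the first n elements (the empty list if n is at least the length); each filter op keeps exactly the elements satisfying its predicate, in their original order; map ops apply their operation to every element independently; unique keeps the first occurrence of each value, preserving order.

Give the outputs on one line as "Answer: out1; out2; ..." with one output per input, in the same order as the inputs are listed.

Execution, op by op:
  [-43, -16, 42, -19, -9] -> [-43, -19, -16, -9, 42] -> [-43, -19, -16, -9] -> [-42, -18, -15, -8] -> [-8, -15, -18, -42]
  [-47, -48, 29, 2, 47, -44, -45, -4, 40, -33] -> [-48, -47, -45, -44, -33, -4, 2, 29, 40, 47] -> [-48, -47, -45, -44, -33, -4, 2] -> [-47, -46, -44, -43, -32, -3, 3] -> [3, -3, -32, -43, -44, -46, -47]
  [-37, 28, 16] -> [-37, 16, 28] -> [-37] -> [-36] -> [-36]
  [-38, -27, 50, -8, -45, -4] -> [-45, -38, -27, -8, -4, 50] -> [-45, -38, -27, -8, -4] -> [-44, -37, -26, -7, -3] -> [-3, -7, -26, -37, -44]
  [-26, 45, 23] -> [-26, 23, 45] -> [-26] -> [-25] -> [-25]
  [46, -7, -16, -15, 5] -> [-16, -15, -7, 5, 46] -> [-16, -15, -7, 5] -> [-15, -14, -6, 6] -> [6, -6, -14, -15]

[-8, -15, -18, -42]; [3, -3, -32, -43, -44, -46, -47]; [-36]; [-3, -7, -26, -37, -44]; [-25]; [6, -6, -14, -15]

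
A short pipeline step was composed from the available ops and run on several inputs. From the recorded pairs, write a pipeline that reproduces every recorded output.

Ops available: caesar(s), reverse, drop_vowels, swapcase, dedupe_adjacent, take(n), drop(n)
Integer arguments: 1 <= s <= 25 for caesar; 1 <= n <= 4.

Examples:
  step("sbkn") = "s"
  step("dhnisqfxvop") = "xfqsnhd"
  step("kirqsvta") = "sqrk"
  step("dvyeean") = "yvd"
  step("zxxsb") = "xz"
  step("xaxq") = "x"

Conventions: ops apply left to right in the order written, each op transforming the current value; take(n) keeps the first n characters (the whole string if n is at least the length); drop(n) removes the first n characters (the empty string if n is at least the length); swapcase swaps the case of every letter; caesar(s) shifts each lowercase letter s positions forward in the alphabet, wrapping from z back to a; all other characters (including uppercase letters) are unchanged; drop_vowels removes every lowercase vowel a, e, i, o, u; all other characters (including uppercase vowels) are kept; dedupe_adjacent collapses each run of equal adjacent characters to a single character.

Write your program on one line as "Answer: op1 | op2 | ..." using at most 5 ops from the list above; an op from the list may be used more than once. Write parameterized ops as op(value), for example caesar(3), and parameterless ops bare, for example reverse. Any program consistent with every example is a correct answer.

reverse | drop(3) | reverse | drop_vowels | reverse

Check, running the answer program on each example:
  "sbkn" -> "nkbs" -> "s" -> "s" -> "s" -> "s"
  "dhnisqfxvop" -> "povxfqsinhd" -> "xfqsinhd" -> "dhnisqfx" -> "dhnsqfx" -> "xfqsnhd"
  "kirqsvta" -> "atvsqrik" -> "sqrik" -> "kirqs" -> "krqs" -> "sqrk"
  "dvyeean" -> "naeeyvd" -> "eyvd" -> "dvye" -> "dvy" -> "yvd"
  "zxxsb" -> "bsxxz" -> "xz" -> "zx" -> "zx" -> "xz"
  "xaxq" -> "qxax" -> "x" -> "x" -> "x" -> "x"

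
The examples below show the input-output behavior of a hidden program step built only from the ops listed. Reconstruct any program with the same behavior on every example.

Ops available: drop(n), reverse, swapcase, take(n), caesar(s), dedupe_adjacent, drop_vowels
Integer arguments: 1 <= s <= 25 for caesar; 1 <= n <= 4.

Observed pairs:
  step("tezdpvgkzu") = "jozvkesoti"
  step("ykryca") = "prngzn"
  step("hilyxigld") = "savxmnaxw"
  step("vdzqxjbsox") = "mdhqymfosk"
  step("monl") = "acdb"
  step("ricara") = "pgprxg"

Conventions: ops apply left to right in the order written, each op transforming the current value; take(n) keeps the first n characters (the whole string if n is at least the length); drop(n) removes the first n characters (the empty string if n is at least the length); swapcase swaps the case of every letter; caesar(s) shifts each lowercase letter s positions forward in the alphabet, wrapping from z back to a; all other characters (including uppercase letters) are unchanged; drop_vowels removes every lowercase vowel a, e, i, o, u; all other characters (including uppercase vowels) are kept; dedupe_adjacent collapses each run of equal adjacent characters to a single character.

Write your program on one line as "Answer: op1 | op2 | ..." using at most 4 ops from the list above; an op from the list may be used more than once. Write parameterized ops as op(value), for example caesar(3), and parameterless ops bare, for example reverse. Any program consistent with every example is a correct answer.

caesar(15) | swapcase | reverse | swapcase

Check, running the answer program on each example:
  "tezdpvgkzu" -> "itosekvzoj" -> "ITOSEKVZOJ" -> "JOZVKESOTI" -> "jozvkesoti"
  "ykryca" -> "nzgnrp" -> "NZGNRP" -> "PRNGZN" -> "prngzn"
  "hilyxigld" -> "wxanmxvas" -> "WXANMXVAS" -> "SAVXMNAXW" -> "savxmnaxw"
  "vdzqxjbsox" -> "ksofmyqhdm" -> "KSOFMYQHDM" -> "MDHQYMFOSK" -> "mdhqymfosk"
  "monl" -> "bdca" -> "BDCA" -> "ACDB" -> "acdb"
  "ricara" -> "gxrpgp" -> "GXRPGP" -> "PGPRXG" -> "pgprxg"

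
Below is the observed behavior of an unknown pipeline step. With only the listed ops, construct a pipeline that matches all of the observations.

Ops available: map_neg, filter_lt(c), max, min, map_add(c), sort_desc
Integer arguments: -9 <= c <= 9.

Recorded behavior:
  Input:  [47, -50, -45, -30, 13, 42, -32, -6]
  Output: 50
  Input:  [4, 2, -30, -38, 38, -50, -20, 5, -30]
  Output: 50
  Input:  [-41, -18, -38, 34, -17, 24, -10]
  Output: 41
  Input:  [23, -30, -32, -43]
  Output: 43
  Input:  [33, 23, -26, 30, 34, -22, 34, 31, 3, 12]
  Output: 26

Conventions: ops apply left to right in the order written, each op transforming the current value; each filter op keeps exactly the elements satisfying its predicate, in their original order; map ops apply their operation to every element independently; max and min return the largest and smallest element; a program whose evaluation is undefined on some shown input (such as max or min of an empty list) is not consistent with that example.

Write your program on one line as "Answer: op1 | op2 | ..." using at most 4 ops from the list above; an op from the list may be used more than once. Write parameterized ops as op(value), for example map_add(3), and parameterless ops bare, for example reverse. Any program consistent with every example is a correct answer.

filter_lt(-8) | map_neg | max

Check, running the answer program on each example:
  [47, -50, -45, -30, 13, 42, -32, -6] -> [-50, -45, -30, -32] -> [50, 45, 30, 32] -> 50
  [4, 2, -30, -38, 38, -50, -20, 5, -30] -> [-30, -38, -50, -20, -30] -> [30, 38, 50, 20, 30] -> 50
  [-41, -18, -38, 34, -17, 24, -10] -> [-41, -18, -38, -17, -10] -> [41, 18, 38, 17, 10] -> 41
  [23, -30, -32, -43] -> [-30, -32, -43] -> [30, 32, 43] -> 43
  [33, 23, -26, 30, 34, -22, 34, 31, 3, 12] -> [-26, -22] -> [26, 22] -> 26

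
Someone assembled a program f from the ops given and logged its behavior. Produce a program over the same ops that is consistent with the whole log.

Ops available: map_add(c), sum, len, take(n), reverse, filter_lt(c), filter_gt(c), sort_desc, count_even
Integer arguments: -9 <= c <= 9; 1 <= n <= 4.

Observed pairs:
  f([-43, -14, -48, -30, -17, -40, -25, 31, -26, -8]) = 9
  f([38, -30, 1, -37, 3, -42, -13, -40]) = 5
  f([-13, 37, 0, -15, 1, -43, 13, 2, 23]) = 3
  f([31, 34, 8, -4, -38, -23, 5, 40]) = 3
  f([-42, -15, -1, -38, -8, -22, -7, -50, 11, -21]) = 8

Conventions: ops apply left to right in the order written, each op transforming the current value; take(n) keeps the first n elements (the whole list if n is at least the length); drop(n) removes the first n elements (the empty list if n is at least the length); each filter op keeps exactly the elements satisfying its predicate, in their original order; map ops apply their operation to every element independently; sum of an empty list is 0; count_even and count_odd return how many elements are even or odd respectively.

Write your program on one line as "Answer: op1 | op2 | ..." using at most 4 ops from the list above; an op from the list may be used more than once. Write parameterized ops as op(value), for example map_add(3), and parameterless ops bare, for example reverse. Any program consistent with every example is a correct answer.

filter_lt(-3) | sort_desc | len

Check, running the answer program on each example:
  [-43, -14, -48, -30, -17, -40, -25, 31, -26, -8] -> [-43, -14, -48, -30, -17, -40, -25, -26, -8] -> [-8, -14, -17, -25, -26, -30, -40, -43, -48] -> 9
  [38, -30, 1, -37, 3, -42, -13, -40] -> [-30, -37, -42, -13, -40] -> [-13, -30, -37, -40, -42] -> 5
  [-13, 37, 0, -15, 1, -43, 13, 2, 23] -> [-13, -15, -43] -> [-13, -15, -43] -> 3
  [31, 34, 8, -4, -38, -23, 5, 40] -> [-4, -38, -23] -> [-4, -23, -38] -> 3
  [-42, -15, -1, -38, -8, -22, -7, -50, 11, -21] -> [-42, -15, -38, -8, -22, -7, -50, -21] -> [-7, -8, -15, -21, -22, -38, -42, -50] -> 8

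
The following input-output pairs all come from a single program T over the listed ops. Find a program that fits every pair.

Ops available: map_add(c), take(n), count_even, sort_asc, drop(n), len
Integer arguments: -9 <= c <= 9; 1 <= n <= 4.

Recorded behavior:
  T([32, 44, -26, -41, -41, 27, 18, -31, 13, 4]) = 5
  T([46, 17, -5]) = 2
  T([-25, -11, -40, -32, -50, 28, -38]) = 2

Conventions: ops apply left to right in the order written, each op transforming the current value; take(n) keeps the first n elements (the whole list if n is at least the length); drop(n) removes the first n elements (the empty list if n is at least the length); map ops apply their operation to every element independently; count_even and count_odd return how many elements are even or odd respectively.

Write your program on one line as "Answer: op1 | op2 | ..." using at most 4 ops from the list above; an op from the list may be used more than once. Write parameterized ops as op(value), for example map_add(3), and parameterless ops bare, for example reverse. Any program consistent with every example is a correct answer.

map_add(2) | map_add(-9) | map_add(-2) | count_even

Check, running the answer program on each example:
  [32, 44, -26, -41, -41, 27, 18, -31, 13, 4] -> [34, 46, -24, -39, -39, 29, 20, -29, 15, 6] -> [25, 37, -33, -48, -48, 20, 11, -38, 6, -3] -> [23, 35, -35, -50, -50, 18, 9, -40, 4, -5] -> 5
  [46, 17, -5] -> [48, 19, -3] -> [39, 10, -12] -> [37, 8, -14] -> 2
  [-25, -11, -40, -32, -50, 28, -38] -> [-23, -9, -38, -30, -48, 30, -36] -> [-32, -18, -47, -39, -57, 21, -45] -> [-34, -20, -49, -41, -59, 19, -47] -> 2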